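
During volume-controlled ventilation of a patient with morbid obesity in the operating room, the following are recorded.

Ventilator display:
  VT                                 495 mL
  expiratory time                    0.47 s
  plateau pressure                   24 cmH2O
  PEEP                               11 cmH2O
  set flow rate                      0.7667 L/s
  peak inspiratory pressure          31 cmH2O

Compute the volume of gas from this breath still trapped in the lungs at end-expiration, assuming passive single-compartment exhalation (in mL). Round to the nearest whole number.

R = (PIP − Pplat)/V̇ = (31 − 24) / 0.7667 = 7.0/0.7667 = 9.13 cmH2O·s/L.
C = Vt/(Pplat − PEEP) = 495.0 / (24 − 11) = 495.0/13.0 = 38.077 mL/cmH2O.
τ = R × C = 9.13 × 0.03808 L/cmH2O = 0.3477 s.
Fraction remaining = e^(−Te/τ) = e^(−0.47/0.3477) = 0.2588.
Trapped volume = 495.0 × 0.2588 = 128.11 mL.

128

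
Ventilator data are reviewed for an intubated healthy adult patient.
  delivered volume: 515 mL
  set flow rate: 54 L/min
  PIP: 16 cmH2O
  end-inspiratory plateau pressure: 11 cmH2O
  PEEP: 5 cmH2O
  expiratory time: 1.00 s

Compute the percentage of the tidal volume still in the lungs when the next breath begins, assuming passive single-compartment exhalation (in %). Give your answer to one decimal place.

Flow: 54 L/min ÷ 60 = 0.9 L/s.
R = (PIP − Pplat)/V̇ = (16 − 11) / 0.9 = 5.0/0.9 = 5.556 cmH2O·s/L.
C = Vt/(Pplat − PEEP) = 515.0 / (11 − 5) = 515.0/6.0 = 85.833 mL/cmH2O.
τ = R × C = 5.556 × 0.08583 L/cmH2O = 0.4769 s.
Fraction remaining at end-expiration = e^(−Te/τ) = e^(−1.00/0.4769) = 0.1228 → 12.28%.

12.3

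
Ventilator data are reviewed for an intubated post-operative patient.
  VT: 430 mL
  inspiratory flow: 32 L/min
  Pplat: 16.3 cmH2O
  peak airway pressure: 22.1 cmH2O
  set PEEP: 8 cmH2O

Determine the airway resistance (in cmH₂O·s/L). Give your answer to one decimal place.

Flow: 32 L/min ÷ 60 = 0.5333 L/s.
Raw = (PIP − Pplat) / flow = (22.1 − 16.3) / 0.5333 = 5.8 / 0.5333 = 10.876 cmH2O·s/L.

10.9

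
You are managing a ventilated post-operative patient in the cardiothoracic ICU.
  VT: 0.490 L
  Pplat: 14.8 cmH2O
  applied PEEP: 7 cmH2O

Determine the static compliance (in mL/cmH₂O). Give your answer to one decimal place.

62.8

Cstat = Vt / (Pplat − PEEP) = 490 / (14.8 − 7) = 490 / 7.8 = 62.821 mL/cmH2O.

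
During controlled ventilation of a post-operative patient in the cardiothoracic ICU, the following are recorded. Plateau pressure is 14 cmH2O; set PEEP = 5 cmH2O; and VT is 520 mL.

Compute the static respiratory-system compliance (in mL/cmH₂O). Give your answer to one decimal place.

Cstat = Vt / (Pplat − PEEP) = 520 / (14 − 5) = 520 / 9.0 = 57.778 mL/cmH2O.

57.8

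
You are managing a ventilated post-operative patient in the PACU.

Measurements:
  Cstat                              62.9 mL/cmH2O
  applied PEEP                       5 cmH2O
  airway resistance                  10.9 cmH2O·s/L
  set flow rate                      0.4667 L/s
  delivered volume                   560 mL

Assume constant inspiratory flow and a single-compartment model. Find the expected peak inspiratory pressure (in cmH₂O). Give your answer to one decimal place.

Equation of motion (constant flow): PIP = Vt/C + R·V̇ + PEEP.
PIP = 560/62.9 + 10.9×0.4667 + 5 = 8.903 + 5.087 + 5 = 18.99 cmH2O.

19.0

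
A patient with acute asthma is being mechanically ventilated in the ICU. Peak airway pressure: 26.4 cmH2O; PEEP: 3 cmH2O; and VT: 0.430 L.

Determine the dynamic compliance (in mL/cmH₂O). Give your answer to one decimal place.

Dynamic compliance = Vt / (PIP − PEEP) = 430 / (26.4 − 3) = 430 / 23.4 = 18.376 mL/cmH2O.

18.4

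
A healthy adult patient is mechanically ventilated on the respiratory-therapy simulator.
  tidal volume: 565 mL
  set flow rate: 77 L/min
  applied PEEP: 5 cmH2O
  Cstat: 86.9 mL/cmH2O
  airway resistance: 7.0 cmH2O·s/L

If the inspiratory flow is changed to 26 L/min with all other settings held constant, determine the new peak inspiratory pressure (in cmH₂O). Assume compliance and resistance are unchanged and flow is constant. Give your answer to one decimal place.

14.5

Flow: 77 L/min ÷ 60 = 1.2833 L/s.
New flow: 26 L/min ÷ 60 = 0.4333 L/s.
PIP = Vt/C + R·V̇ + PEEP (constant-flow equation of motion).
Only the resistive term changes: ΔPIP = R × ΔV̇ = 7.0 × (0.4333 − 1.2833) = 7.0 × -0.85 = -5.95 cmH2O.
Original PIP = 565/86.9 + 7.0×1.2833 + 5 = 20.485 cmH2O; new PIP = 20.485 + (-5.95) = 14.535 cmH2O.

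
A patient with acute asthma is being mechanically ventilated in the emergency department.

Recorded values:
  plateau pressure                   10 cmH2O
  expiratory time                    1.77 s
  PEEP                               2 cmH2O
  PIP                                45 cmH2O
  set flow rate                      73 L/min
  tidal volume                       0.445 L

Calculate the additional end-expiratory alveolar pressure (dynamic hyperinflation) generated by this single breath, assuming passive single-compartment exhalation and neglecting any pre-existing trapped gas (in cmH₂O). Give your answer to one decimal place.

2.6

Flow: 73 L/min ÷ 60 = 1.2167 L/s.
R = (PIP − Pplat)/V̇ = (45 − 10) / 1.2167 = 35.0/1.2167 = 28.766 cmH2O·s/L.
C = Vt/(Pplat − PEEP) = 445.0 / (10 − 2) = 445.0/8.0 = 55.625 mL/cmH2O.
τ = R × C = 28.766 × 0.05563 L/cmH2O = 1.6 s.
Fraction remaining = e^(−Te/τ) = e^(−1.77/1.6) = 0.3308; trapped volume = 445.0 × 0.3308 = 147.21 mL.
Additional alveolar pressure from trapping ≈ V_trapped / C = 147.21 / 55.625 = 2.646 cmH2O.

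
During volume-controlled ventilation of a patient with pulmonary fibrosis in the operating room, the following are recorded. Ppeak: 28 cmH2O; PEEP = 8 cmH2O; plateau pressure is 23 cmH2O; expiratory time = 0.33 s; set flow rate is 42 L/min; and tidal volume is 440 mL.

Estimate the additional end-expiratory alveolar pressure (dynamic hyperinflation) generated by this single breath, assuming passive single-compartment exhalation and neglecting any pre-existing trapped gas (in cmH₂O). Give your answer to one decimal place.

Flow: 42 L/min ÷ 60 = 0.7 L/s.
R = (PIP − Pplat)/V̇ = (28 − 23) / 0.7 = 5.0/0.7 = 7.143 cmH2O·s/L.
C = Vt/(Pplat − PEEP) = 440.0 / (23 − 8) = 440.0/15.0 = 29.333 mL/cmH2O.
τ = R × C = 7.143 × 0.02933 L/cmH2O = 0.2095 s.
Fraction remaining = e^(−Te/τ) = e^(−0.33/0.2095) = 0.207; trapped volume = 440.0 × 0.207 = 91.08 mL.
Additional alveolar pressure from trapping ≈ V_trapped / C = 91.08 / 29.333 = 3.105 cmH2O.

3.1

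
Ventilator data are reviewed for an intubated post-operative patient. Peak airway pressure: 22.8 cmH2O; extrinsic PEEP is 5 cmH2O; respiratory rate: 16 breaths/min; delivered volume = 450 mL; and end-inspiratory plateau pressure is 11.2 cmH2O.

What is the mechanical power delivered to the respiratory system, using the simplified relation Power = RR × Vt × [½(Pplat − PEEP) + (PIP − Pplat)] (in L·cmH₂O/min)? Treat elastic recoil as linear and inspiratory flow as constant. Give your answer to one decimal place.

105.8

Per-breath work = Vt × [½(Pplat−PEEP) + (PIP−Pplat)] = 0.450 × [0.5×6.2 + 11.6] = 0.450 × 14.7 = 6.615 L·cmH2O.
Power = 16 × 6.615 = 105.84 L·cmH2O/min.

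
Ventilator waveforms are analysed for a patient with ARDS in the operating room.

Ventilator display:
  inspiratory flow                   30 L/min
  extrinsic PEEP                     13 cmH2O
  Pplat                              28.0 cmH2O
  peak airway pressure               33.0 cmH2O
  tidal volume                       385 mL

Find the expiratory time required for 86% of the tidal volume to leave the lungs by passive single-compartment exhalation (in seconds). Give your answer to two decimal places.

Flow: 30 L/min ÷ 60 = 0.5 L/s.
R = (PIP − Pplat)/V̇ = (33.0 − 28.0) / 0.5 = 5.0/0.5 = 10.0 cmH2O·s/L.
C = Vt/(Pplat − PEEP) = 385.0 / (28.0 − 13) = 385.0/15.0 = 25.667 mL/cmH2O.
τ = R × C = 10.0 × 0.02567 L/cmH2O = 0.2567 s.
t = −τ·ln(1 − 0.86) = −0.2567·ln(0.14) = 0.5047 s.

0.50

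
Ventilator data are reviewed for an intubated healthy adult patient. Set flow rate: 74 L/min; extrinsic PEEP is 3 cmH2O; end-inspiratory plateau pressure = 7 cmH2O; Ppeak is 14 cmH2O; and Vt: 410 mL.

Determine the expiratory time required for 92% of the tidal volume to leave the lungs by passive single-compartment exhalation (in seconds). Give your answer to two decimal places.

Flow: 74 L/min ÷ 60 = 1.2333 L/s.
R = (PIP − Pplat)/V̇ = (14 − 7) / 1.2333 = 7.0/1.2333 = 5.676 cmH2O·s/L.
C = Vt/(Pplat − PEEP) = 410.0 / (7 − 3) = 410.0/4.0 = 102.5 mL/cmH2O.
τ = R × C = 5.676 × 0.1025 L/cmH2O = 0.5818 s.
t = −τ·ln(1 − 0.92) = −0.5818·ln(0.08) = 1.469 s.

1.47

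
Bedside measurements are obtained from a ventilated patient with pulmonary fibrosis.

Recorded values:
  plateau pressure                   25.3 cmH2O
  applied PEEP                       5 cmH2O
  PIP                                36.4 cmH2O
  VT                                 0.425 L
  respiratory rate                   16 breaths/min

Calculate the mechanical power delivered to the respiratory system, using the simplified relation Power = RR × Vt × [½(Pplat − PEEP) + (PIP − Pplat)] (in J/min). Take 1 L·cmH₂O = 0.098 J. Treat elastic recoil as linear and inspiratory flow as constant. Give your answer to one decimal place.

Per-breath work = Vt × [½(Pplat−PEEP) + (PIP−Pplat)] = 0.425 × [0.5×20.3 + 11.1] = 0.425 × 21.25 = 9.031 L·cmH2O.
Power = 16 × 9.031 = 144.5 L·cmH2O/min.
× 0.098 J/(L·cmH2O) → 14.161 J/min.

14.2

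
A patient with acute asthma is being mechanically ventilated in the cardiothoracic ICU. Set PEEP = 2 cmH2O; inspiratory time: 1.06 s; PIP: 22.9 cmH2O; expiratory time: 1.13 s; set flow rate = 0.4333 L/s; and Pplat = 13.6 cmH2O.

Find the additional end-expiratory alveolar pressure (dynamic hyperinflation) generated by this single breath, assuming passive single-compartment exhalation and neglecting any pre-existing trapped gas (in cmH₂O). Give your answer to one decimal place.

Vt = flow × Ti = 0.4333 L/s × 1.06 s × 1000 mL/L = 459.3 mL.
R = (PIP − Pplat)/V̇ = (22.9 − 13.6) / 0.4333 = 9.3/0.4333 = 21.463 cmH2O·s/L.
C = Vt/(Pplat − PEEP) = 459.3 / (13.6 − 2) = 459.3/11.6 = 39.595 mL/cmH2O.
τ = R × C = 21.463 × 0.0396 L/cmH2O = 0.8499 s.
Fraction remaining = e^(−Te/τ) = e^(−1.13/0.8499) = 0.2646; trapped volume = 459.3 × 0.2646 = 121.53 mL.
Additional alveolar pressure from trapping ≈ V_trapped / C = 121.53 / 39.595 = 3.069 cmH2O.

3.1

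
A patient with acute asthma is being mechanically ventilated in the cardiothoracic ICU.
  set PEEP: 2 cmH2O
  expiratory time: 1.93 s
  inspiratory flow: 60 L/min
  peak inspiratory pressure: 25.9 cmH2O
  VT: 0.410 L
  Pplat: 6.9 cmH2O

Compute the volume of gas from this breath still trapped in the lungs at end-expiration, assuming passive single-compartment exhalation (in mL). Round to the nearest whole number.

122

Flow: 60 L/min ÷ 60 = 1 L/s.
R = (PIP − Pplat)/V̇ = (25.9 − 6.9) / 1 = 19.0/1 = 19.0 cmH2O·s/L.
C = Vt/(Pplat − PEEP) = 410.0 / (6.9 − 2) = 410.0/4.9 = 83.673 mL/cmH2O.
τ = R × C = 19.0 × 0.08367 L/cmH2O = 1.59 s.
Fraction remaining = e^(−Te/τ) = e^(−1.93/1.59) = 0.2971.
Trapped volume = 410.0 × 0.2971 = 121.81 mL.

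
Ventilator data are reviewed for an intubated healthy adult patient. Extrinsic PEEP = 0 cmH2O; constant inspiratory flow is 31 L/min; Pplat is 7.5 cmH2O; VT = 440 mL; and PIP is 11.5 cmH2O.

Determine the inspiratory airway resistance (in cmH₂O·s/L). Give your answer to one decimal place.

7.7

Flow: 31 L/min ÷ 60 = 0.5167 L/s.
Raw = (PIP − Pplat) / flow = (11.5 − 7.5) / 0.5167 = 4.0 / 0.5167 = 7.741 cmH2O·s/L.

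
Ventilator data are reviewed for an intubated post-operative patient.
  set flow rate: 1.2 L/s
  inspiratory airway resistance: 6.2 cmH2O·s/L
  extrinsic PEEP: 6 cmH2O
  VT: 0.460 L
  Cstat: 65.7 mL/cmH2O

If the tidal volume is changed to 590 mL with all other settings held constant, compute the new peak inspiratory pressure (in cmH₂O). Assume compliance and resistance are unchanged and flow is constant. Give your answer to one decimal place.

PIP = Vt/C + R·V̇ + PEEP (constant-flow equation of motion).
Only the elastic term changes: ΔPIP = ΔVt / C = (590 − 460) / 65.7 = 1.979 cmH2O.
Original PIP = 460/65.7 + 6.2×1.2 + 6 = 20.442 cmH2O; new PIP = 20.442 + (1.979) = 22.421 cmH2O.

22.4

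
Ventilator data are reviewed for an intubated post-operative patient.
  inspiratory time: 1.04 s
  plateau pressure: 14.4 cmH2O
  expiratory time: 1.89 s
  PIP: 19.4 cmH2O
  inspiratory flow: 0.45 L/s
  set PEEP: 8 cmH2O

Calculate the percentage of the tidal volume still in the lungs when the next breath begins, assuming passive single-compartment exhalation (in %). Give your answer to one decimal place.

9.8

Vt = flow × Ti = 0.45 L/s × 1.04 s × 1000 mL/L = 468.0 mL.
R = (PIP − Pplat)/V̇ = (19.4 − 14.4) / 0.45 = 5.0/0.45 = 11.111 cmH2O·s/L.
C = Vt/(Pplat − PEEP) = 468.0 / (14.4 − 8) = 468.0/6.4 = 73.125 mL/cmH2O.
τ = R × C = 11.111 × 0.07313 L/cmH2O = 0.8125 s.
Fraction remaining at end-expiration = e^(−Te/τ) = e^(−1.89/0.8125) = 0.09767 → 9.767%.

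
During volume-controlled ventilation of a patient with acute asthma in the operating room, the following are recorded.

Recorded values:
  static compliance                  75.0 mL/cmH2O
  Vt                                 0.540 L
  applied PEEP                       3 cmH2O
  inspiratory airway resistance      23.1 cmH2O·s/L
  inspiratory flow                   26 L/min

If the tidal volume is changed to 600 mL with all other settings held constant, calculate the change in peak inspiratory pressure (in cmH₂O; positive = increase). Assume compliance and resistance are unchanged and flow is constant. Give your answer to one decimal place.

0.8

PIP = Vt/C + R·V̇ + PEEP (constant-flow equation of motion).
Only the elastic term changes: ΔPIP = ΔVt / C = (600 − 540) / 75.0 = 0.8 cmH2O.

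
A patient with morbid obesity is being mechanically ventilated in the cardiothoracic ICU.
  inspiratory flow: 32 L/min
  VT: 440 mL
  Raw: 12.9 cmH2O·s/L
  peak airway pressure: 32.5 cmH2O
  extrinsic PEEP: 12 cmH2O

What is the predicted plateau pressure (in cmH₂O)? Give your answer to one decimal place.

Flow: 32 L/min ÷ 60 = 0.5333 L/s.
Pplat = PIP − Raw × flow = 32.5 − 12.9 × 0.5333 = 32.5 − 6.88 = 25.62 cmH2O.

25.6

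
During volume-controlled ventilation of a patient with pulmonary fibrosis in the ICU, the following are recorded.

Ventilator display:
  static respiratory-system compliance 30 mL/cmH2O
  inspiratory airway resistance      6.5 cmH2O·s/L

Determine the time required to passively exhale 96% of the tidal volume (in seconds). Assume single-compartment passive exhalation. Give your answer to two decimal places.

τ = R × C = 6.5 × 30 mL/cmH2O = 6.5 × 0.030 L/cmH2O = 0.195 s.
Exhaled fraction f = 1 − e^(−t/τ) → t = −τ·ln(1 − f) = −0.195·ln(0.04) = 0.6277 s.

0.63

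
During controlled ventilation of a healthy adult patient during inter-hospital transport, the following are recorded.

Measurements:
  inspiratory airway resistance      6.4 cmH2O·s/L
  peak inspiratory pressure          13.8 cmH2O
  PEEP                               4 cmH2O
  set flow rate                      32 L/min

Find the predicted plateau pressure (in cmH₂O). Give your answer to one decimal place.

10.4

Flow: 32 L/min ÷ 60 = 0.5333 L/s.
Pplat = PIP − Raw × flow = 13.8 − 6.4 × 0.5333 = 13.8 − 3.413 = 10.387 cmH2O.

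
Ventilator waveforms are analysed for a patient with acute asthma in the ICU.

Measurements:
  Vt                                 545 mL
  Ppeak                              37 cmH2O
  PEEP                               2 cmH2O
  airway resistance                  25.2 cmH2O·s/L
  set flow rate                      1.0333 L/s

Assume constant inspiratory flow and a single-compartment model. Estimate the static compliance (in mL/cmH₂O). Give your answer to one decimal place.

Equation of motion (constant flow): PIP = Vt/C + R·V̇ + PEEP.
Vt/C = PIP − R·V̇ − PEEP = 37 − 25.2×1.0333 − 2 = 37 − 26.039 − 2 = 8.961 cmH2O.
C = Vt / 8.961 = 545 / 8.961 = 60.819 mL/cmH2O.

60.8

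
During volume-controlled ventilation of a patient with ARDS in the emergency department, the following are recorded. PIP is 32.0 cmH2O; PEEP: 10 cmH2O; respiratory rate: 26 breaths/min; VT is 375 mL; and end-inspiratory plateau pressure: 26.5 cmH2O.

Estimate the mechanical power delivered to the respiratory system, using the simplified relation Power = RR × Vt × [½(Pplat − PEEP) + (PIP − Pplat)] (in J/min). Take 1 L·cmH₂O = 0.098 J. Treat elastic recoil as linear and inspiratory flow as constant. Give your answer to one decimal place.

Per-breath work = Vt × [½(Pplat−PEEP) + (PIP−Pplat)] = 0.375 × [0.5×16.5 + 5.5] = 0.375 × 13.75 = 5.156 L·cmH2O.
Power = 26 × 5.156 = 134.06 L·cmH2O/min.
× 0.098 J/(L·cmH2O) → 13.138 J/min.

13.1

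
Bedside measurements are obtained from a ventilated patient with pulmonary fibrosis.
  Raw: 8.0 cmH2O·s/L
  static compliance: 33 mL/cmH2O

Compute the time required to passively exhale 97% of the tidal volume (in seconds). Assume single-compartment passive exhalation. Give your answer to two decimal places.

τ = R × C = 8.0 × 33 mL/cmH2O = 8.0 × 0.033 L/cmH2O = 0.264 s.
Exhaled fraction f = 1 − e^(−t/τ) → t = −τ·ln(1 − f) = −0.264·ln(0.03) = 0.9257 s.

0.93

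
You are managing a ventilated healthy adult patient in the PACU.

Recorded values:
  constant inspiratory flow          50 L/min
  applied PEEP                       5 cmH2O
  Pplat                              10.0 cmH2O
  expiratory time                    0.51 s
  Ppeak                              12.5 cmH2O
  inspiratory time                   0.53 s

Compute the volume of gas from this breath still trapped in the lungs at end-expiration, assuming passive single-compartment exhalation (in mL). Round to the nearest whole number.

Flow: 50 L/min ÷ 60 = 0.8333 L/s.
Vt = flow × Ti = 0.8333 L/s × 0.53 s × 1000 mL/L = 441.65 mL.
R = (PIP − Pplat)/V̇ = (12.5 − 10.0) / 0.8333 = 2.5/0.8333 = 3.0 cmH2O·s/L.
C = Vt/(Pplat − PEEP) = 441.65 / (10.0 − 5) = 441.65/5.0 = 88.33 mL/cmH2O.
τ = R × C = 3.0 × 0.08833 L/cmH2O = 0.265 s.
Fraction remaining = e^(−Te/τ) = e^(−0.51/0.265) = 0.1459.
Trapped volume = 441.65 × 0.1459 = 64.437 mL.

64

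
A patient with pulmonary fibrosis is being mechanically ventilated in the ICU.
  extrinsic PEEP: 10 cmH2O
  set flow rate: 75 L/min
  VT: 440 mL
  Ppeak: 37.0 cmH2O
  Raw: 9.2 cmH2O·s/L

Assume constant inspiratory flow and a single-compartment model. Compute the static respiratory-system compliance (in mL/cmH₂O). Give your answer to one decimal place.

28.4

Flow: 75 L/min ÷ 60 = 1.25 L/s.
Equation of motion (constant flow): PIP = Vt/C + R·V̇ + PEEP.
Vt/C = PIP − R·V̇ − PEEP = 37.0 − 9.2×1.25 − 10 = 37.0 − 11.5 − 10 = 15.5 cmH2O.
C = Vt / 15.5 = 440 / 15.5 = 28.387 mL/cmH2O.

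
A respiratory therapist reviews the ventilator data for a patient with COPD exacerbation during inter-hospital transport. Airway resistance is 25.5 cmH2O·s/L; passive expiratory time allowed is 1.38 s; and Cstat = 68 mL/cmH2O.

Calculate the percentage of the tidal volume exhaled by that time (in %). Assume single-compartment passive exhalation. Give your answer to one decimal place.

54.9

τ = R × C = 25.5 × 68 mL/cmH2O = 25.5 × 0.068 L/cmH2O = 1.734 s.
Passive exhalation: V(t)/V₀ = e^(−t/τ) = e^(−1.38/1.734) = 0.4512.
Fraction exhaled = 1 − 0.4512 = 0.5488 → 54.88%.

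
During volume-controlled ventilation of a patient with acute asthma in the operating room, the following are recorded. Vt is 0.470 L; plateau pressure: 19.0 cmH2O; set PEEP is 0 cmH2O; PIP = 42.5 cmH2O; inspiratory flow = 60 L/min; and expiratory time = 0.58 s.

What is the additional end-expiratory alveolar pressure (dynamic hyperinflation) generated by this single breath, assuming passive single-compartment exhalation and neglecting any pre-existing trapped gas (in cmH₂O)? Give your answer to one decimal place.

7.0

Flow: 60 L/min ÷ 60 = 1 L/s.
R = (PIP − Pplat)/V̇ = (42.5 − 19.0) / 1 = 23.5/1 = 23.5 cmH2O·s/L.
C = Vt/(Pplat − PEEP) = 470.0 / (19.0 − 0) = 470.0/19.0 = 24.737 mL/cmH2O.
τ = R × C = 23.5 × 0.02474 L/cmH2O = 0.5814 s.
Fraction remaining = e^(−Te/τ) = e^(−0.58/0.5814) = 0.3688; trapped volume = 470.0 × 0.3688 = 173.34 mL.
Additional alveolar pressure from trapping ≈ V_trapped / C = 173.34 / 24.737 = 7.007 cmH2O.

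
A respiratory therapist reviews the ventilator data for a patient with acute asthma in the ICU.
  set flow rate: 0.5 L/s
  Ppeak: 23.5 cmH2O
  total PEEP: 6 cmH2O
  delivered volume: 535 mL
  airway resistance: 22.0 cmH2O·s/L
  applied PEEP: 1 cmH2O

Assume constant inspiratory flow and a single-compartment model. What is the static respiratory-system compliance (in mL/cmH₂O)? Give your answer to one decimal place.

Total PEEP = 6 cmH2O (set 1 + intrinsic 5); this is the baseline alveolar pressure.
Equation of motion (constant flow): PIP = Vt/C + R·V̇ + PEEP.
Vt/C = PIP − R·V̇ − PEEP = 23.5 − 22.0×0.5 − 6 = 23.5 − 11.0 − 6 = 6.5 cmH2O.
C = Vt / 6.5 = 535 / 6.5 = 82.308 mL/cmH2O.

82.3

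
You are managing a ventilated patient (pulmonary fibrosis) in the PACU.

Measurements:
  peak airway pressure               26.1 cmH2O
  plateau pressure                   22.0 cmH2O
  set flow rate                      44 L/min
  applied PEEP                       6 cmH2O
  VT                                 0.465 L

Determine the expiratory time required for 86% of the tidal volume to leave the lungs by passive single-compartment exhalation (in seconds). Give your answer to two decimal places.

0.32

Flow: 44 L/min ÷ 60 = 0.7333 L/s.
R = (PIP − Pplat)/V̇ = (26.1 − 22.0) / 0.7333 = 4.1/0.7333 = 5.591 cmH2O·s/L.
C = Vt/(Pplat − PEEP) = 465.0 / (22.0 − 6) = 465.0/16.0 = 29.063 mL/cmH2O.
τ = R × C = 5.591 × 0.02906 L/cmH2O = 0.1625 s.
t = −τ·ln(1 − 0.86) = −0.1625·ln(0.14) = 0.3195 s.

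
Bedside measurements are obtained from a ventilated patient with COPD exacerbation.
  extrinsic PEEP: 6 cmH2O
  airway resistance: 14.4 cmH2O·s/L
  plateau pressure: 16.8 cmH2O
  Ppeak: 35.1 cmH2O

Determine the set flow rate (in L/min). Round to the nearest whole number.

flow = (PIP − Pplat) / Raw = (35.1 − 16.8) / 14.4 = 1.271 L/s × 60 = 76.26 L/min.

76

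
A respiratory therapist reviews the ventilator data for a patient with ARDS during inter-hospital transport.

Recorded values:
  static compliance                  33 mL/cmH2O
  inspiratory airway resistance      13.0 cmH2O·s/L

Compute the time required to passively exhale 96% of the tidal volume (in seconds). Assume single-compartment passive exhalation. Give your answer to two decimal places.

τ = R × C = 13.0 × 33 mL/cmH2O = 13.0 × 0.033 L/cmH2O = 0.429 s.
Exhaled fraction f = 1 − e^(−t/τ) → t = −τ·ln(1 − f) = −0.429·ln(0.04) = 1.381 s.

1.38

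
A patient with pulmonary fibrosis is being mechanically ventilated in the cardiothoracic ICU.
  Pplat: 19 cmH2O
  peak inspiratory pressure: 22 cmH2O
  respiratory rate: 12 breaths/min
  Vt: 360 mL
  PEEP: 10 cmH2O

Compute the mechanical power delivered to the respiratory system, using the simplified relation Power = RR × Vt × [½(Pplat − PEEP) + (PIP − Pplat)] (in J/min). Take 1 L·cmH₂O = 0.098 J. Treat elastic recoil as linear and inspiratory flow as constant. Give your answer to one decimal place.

Per-breath work = Vt × [½(Pplat−PEEP) + (PIP−Pplat)] = 0.360 × [0.5×9.0 + 3.0] = 0.360 × 7.5 = 2.7 L·cmH2O.
Power = 12 × 2.7 = 32.4 L·cmH2O/min.
× 0.098 J/(L·cmH2O) → 3.175 J/min.

3.2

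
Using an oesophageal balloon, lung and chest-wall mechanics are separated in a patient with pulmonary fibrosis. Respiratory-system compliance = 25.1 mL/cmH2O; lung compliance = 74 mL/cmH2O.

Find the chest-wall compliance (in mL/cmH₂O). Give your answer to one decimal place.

1/Ccw = 1/Crs − 1/CL.
1/Ccw = 1/25.1 − 1/74 = 0.02633.
Ccw = 37.979 mL/cmH2O.

38.0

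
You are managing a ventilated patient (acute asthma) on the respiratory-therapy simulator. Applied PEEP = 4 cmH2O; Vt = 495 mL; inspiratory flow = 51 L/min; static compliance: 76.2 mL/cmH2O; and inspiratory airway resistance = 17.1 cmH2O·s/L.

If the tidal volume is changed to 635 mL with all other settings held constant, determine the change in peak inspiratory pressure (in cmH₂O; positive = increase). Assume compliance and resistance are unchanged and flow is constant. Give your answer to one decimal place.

PIP = Vt/C + R·V̇ + PEEP (constant-flow equation of motion).
Only the elastic term changes: ΔPIP = ΔVt / C = (635 − 495) / 76.2 = 1.837 cmH2O.

1.8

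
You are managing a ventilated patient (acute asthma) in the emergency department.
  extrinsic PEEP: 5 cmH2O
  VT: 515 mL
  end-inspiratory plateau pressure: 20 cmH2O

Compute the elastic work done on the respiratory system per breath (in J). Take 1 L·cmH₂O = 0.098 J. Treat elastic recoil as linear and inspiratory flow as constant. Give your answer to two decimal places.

Elastic work ≈ ½ × (Pplat − PEEP) × Vt = 0.5 × (20 − 5) × 0.515 L = 0.5 × 15.0 × 0.515 = 3.863 L·cmH2O.
× 0.098 J/(L·cmH2O) → 0.3786 J.

0.38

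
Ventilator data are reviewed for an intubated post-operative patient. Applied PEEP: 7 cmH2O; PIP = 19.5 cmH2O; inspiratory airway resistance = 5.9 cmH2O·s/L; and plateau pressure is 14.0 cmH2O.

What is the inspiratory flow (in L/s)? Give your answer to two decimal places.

0.93

flow = (PIP − Pplat) / Raw = 5.5 / 5.9 = 0.9322 L/s.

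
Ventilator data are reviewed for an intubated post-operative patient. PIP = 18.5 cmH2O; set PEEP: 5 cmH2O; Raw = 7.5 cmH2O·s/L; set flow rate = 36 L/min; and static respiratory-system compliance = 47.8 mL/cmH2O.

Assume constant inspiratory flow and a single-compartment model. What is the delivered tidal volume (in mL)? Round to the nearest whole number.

Flow: 36 L/min ÷ 60 = 0.6 L/s.
Equation of motion (constant flow): PIP = Vt/C + R·V̇ + PEEP.
Vt/C = PIP − R·V̇ − PEEP = 18.5 − 4.5 − 5 = 9.0 cmH2O.
Vt = C × 9.0 = 47.8 × 9.0 = 430.2 mL.

430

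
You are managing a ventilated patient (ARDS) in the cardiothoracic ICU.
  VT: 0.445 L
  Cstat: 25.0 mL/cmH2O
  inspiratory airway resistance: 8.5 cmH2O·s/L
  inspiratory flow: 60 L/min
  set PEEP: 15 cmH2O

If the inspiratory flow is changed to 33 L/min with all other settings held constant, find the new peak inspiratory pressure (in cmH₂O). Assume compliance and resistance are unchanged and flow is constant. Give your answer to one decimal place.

37.5

Flow: 60 L/min ÷ 60 = 1 L/s.
New flow: 33 L/min ÷ 60 = 0.55 L/s.
PIP = Vt/C + R·V̇ + PEEP (constant-flow equation of motion).
Only the resistive term changes: ΔPIP = R × ΔV̇ = 8.5 × (0.55 − 1) = 8.5 × -0.45 = -3.825 cmH2O.
Original PIP = 445/25.0 + 8.5×1 + 15 = 41.3 cmH2O; new PIP = 41.3 + (-3.825) = 37.475 cmH2O.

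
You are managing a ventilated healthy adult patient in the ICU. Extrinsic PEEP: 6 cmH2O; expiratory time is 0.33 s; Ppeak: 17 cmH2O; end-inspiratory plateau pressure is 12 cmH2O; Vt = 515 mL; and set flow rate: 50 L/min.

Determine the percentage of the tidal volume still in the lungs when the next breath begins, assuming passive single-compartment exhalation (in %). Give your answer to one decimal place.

52.7

Flow: 50 L/min ÷ 60 = 0.8333 L/s.
R = (PIP − Pplat)/V̇ = (17 − 12) / 0.8333 = 5.0/0.8333 = 6.0 cmH2O·s/L.
C = Vt/(Pplat − PEEP) = 515.0 / (12 − 6) = 515.0/6.0 = 85.833 mL/cmH2O.
τ = R × C = 6.0 × 0.08583 L/cmH2O = 0.515 s.
Fraction remaining at end-expiration = e^(−Te/τ) = e^(−0.33/0.515) = 0.5269 → 52.69%.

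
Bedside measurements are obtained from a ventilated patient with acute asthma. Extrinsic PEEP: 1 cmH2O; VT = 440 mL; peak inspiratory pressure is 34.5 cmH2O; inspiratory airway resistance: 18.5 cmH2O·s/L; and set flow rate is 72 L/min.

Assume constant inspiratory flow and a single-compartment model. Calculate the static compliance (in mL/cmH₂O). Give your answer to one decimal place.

38.9

Flow: 72 L/min ÷ 60 = 1.2 L/s.
Equation of motion (constant flow): PIP = Vt/C + R·V̇ + PEEP.
Vt/C = PIP − R·V̇ − PEEP = 34.5 − 18.5×1.2 − 1 = 34.5 − 22.2 − 1 = 11.3 cmH2O.
C = Vt / 11.3 = 440 / 11.3 = 38.938 mL/cmH2O.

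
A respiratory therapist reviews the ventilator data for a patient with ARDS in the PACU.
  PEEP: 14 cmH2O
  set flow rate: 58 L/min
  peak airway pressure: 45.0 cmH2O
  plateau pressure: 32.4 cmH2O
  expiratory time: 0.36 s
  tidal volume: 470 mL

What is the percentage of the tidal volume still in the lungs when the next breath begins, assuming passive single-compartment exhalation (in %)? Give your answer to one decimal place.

Flow: 58 L/min ÷ 60 = 0.9667 L/s.
R = (PIP − Pplat)/V̇ = (45.0 − 32.4) / 0.9667 = 12.6/0.9667 = 13.034 cmH2O·s/L.
C = Vt/(Pplat − PEEP) = 470.0 / (32.4 − 14) = 470.0/18.4 = 25.543 mL/cmH2O.
τ = R × C = 13.034 × 0.02554 L/cmH2O = 0.3329 s.
Fraction remaining at end-expiration = e^(−Te/τ) = e^(−0.36/0.3329) = 0.3391 → 33.91%.

33.9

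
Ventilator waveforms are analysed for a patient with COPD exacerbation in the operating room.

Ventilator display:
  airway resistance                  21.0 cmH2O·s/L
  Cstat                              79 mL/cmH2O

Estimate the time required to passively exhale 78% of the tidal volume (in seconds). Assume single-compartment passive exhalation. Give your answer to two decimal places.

2.51

τ = R × C = 21.0 × 79 mL/cmH2O = 21.0 × 0.079 L/cmH2O = 1.659 s.
Exhaled fraction f = 1 − e^(−t/τ) → t = −τ·ln(1 − f) = −1.659·ln(0.22) = 2.512 s.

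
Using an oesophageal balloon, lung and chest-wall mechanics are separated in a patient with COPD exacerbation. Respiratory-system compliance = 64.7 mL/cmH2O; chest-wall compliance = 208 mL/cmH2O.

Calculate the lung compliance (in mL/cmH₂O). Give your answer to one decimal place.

1/CL = 1/Crs − 1/Ccw.
1/CL = 1/64.7 − 1/208 = 0.01065.
CL = 93.897 mL/cmH2O.

93.9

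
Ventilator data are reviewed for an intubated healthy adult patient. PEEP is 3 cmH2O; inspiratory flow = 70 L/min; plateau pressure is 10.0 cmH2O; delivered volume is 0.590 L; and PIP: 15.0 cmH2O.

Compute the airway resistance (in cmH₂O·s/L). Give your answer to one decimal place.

Flow: 70 L/min ÷ 60 = 1.1667 L/s.
Raw = (PIP − Pplat) / flow = (15.0 − 10.0) / 1.1667 = 5.0 / 1.1667 = 4.286 cmH2O·s/L.

4.3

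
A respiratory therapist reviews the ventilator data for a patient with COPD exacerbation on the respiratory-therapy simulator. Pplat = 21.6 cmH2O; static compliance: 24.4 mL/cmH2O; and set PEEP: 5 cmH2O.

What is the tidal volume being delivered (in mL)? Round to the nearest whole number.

Vt = Cstat × (Pplat − PEEP) = 24.4 × (21.6 − 5) = 24.4 × 16.6 = 405.04 mL.

405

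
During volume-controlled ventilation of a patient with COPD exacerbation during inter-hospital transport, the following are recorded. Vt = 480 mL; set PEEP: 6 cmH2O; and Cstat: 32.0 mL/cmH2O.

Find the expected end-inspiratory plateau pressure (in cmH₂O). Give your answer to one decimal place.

21.0

Pplat = PEEP + Vt / Cstat = 6 + 480 / 32.0 = 6 + 15.0 = 21.0 cmH2O.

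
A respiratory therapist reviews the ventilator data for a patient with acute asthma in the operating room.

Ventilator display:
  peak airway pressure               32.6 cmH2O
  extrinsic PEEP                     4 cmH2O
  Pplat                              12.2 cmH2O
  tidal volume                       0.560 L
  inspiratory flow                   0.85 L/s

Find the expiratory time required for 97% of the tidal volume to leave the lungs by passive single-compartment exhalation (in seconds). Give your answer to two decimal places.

R = (PIP − Pplat)/V̇ = (32.6 − 12.2) / 0.85 = 20.4/0.85 = 24.0 cmH2O·s/L.
C = Vt/(Pplat − PEEP) = 560.0 / (12.2 − 4) = 560.0/8.2 = 68.293 mL/cmH2O.
τ = R × C = 24.0 × 0.06829 L/cmH2O = 1.639 s.
t = −τ·ln(1 − 0.97) = −1.639·ln(0.03) = 5.747 s.

5.75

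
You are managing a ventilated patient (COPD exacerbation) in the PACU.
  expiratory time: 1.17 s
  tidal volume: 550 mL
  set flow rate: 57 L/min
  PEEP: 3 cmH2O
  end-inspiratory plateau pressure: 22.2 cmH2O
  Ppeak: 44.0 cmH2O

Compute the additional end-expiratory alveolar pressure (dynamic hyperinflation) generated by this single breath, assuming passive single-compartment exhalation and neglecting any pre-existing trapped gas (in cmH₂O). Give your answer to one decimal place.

Flow: 57 L/min ÷ 60 = 0.95 L/s.
R = (PIP − Pplat)/V̇ = (44.0 − 22.2) / 0.95 = 21.8/0.95 = 22.947 cmH2O·s/L.
C = Vt/(Pplat − PEEP) = 550.0 / (22.2 − 3) = 550.0/19.2 = 28.646 mL/cmH2O.
τ = R × C = 22.947 × 0.02865 L/cmH2O = 0.6574 s.
Fraction remaining = e^(−Te/τ) = e^(−1.17/0.6574) = 0.1687; trapped volume = 550.0 × 0.1687 = 92.785 mL.
Additional alveolar pressure from trapping ≈ V_trapped / C = 92.785 / 28.646 = 3.239 cmH2O.

3.2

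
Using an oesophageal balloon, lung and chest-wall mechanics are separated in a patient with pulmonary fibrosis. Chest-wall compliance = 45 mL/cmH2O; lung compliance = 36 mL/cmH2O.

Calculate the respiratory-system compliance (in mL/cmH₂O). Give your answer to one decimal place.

Lung and chest wall are elastances in series: 1/Crs = 1/CL + 1/Ccw.
1/Crs = 1/36 + 1/45 = 0.05.
Crs = 20.0 mL/cmH2O.

20.0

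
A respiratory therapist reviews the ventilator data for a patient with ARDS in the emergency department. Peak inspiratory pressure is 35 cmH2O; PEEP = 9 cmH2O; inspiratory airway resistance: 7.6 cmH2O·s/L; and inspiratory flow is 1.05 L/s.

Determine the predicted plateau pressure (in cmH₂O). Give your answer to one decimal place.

27.0

Pplat = PIP − Raw × flow = 35 − 7.6 × 1.05 = 35 − 7.98 = 27.02 cmH2O.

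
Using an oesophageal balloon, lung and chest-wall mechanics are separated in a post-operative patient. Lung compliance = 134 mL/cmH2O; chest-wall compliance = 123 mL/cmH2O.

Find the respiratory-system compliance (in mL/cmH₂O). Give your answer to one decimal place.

Lung and chest wall are elastances in series: 1/Crs = 1/CL + 1/Ccw.
1/Crs = 1/134 + 1/123 = 0.01559.
Crs = 64.144 mL/cmH2O.

64.1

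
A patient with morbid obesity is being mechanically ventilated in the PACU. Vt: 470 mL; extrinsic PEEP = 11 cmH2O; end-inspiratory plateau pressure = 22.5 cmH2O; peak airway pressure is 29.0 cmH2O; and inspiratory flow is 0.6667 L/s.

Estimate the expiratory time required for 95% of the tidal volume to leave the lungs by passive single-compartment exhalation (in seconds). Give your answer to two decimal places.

1.19

R = (PIP − Pplat)/V̇ = (29.0 − 22.5) / 0.6667 = 6.5/0.6667 = 9.75 cmH2O·s/L.
C = Vt/(Pplat − PEEP) = 470.0 / (22.5 − 11) = 470.0/11.5 = 40.87 mL/cmH2O.
τ = R × C = 9.75 × 0.04087 L/cmH2O = 0.3985 s.
t = −τ·ln(1 − 0.95) = −0.3985·ln(0.05) = 1.194 s.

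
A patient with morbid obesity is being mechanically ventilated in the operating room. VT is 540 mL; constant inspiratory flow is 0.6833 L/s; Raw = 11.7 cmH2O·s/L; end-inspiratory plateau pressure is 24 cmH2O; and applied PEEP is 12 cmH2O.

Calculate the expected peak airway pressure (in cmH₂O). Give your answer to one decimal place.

PIP = Pplat + Raw × flow = 24 + 11.7 × 0.6833 = 24 + 7.995 = 31.995 cmH2O.

32.0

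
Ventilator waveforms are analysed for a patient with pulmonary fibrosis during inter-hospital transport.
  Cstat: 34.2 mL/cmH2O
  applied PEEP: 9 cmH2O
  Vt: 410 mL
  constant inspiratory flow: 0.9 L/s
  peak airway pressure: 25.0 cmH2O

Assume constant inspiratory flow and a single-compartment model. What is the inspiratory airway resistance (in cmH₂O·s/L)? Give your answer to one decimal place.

Equation of motion (constant flow): PIP = Vt/C + R·V̇ + PEEP.
R·V̇ = PIP − Vt/C − PEEP = 25.0 − 410/34.2 − 9 = 25.0 − 11.988 − 9 = 4.012 cmH2O.
R = 4.012 / 0.9 = 4.458 cmH2O·s/L.

4.5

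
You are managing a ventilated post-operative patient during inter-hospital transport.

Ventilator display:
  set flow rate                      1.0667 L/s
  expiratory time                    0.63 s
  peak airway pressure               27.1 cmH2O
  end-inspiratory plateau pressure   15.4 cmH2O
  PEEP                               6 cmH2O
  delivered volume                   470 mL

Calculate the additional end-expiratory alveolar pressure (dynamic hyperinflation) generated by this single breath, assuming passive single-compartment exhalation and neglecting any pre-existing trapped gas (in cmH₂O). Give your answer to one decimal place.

3.0

R = (PIP − Pplat)/V̇ = (27.1 − 15.4) / 1.0667 = 11.7/1.0667 = 10.968 cmH2O·s/L.
C = Vt/(Pplat − PEEP) = 470.0 / (15.4 − 6) = 470.0/9.4 = 50.0 mL/cmH2O.
τ = R × C = 10.968 × 0.05 L/cmH2O = 0.5484 s.
Fraction remaining = e^(−Te/τ) = e^(−0.63/0.5484) = 0.317; trapped volume = 470.0 × 0.317 = 148.99 mL.
Additional alveolar pressure from trapping ≈ V_trapped / C = 148.99 / 50.0 = 2.98 cmH2O.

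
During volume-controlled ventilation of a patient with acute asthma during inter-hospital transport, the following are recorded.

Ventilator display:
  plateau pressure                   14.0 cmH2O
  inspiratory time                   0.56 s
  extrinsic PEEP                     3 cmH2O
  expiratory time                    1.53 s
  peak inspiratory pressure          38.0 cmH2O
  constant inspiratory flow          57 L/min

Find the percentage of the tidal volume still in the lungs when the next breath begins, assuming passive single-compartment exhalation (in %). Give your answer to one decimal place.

Flow: 57 L/min ÷ 60 = 0.95 L/s.
Vt = flow × Ti = 0.95 L/s × 0.56 s × 1000 mL/L = 532.0 mL.
R = (PIP − Pplat)/V̇ = (38.0 − 14.0) / 0.95 = 24.0/0.95 = 25.263 cmH2O·s/L.
C = Vt/(Pplat − PEEP) = 532.0 / (14.0 − 3) = 532.0/11.0 = 48.364 mL/cmH2O.
τ = R × C = 25.263 × 0.04836 L/cmH2O = 1.222 s.
Fraction remaining at end-expiration = e^(−Te/τ) = e^(−1.53/1.222) = 0.2859 → 28.59%.

28.6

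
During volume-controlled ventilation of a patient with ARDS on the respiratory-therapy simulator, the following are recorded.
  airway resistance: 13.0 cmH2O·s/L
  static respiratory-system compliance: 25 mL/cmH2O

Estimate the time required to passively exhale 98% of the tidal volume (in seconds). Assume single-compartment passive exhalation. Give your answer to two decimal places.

1.27

τ = R × C = 13.0 × 25 mL/cmH2O = 13.0 × 0.025 L/cmH2O = 0.325 s.
Exhaled fraction f = 1 − e^(−t/τ) → t = −τ·ln(1 − f) = −0.325·ln(0.02) = 1.271 s.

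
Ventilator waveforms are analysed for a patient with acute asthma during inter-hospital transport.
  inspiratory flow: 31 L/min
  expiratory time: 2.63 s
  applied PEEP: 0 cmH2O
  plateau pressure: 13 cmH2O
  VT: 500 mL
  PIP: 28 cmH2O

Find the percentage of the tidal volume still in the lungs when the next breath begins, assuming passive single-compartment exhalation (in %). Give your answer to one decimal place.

Flow: 31 L/min ÷ 60 = 0.5167 L/s.
R = (PIP − Pplat)/V̇ = (28 − 13) / 0.5167 = 15.0/0.5167 = 29.03 cmH2O·s/L.
C = Vt/(Pplat − PEEP) = 500.0 / (13 − 0) = 500.0/13.0 = 38.462 mL/cmH2O.
τ = R × C = 29.03 × 0.03846 L/cmH2O = 1.116 s.
Fraction remaining at end-expiration = e^(−Te/τ) = e^(−2.63/1.116) = 0.09474 → 9.474%.

9.5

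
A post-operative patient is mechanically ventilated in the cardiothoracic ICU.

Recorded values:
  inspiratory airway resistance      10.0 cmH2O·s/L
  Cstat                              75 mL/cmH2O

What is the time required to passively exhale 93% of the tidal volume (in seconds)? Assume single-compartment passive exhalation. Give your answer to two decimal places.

τ = R × C = 10.0 × 75 mL/cmH2O = 10.0 × 0.075 L/cmH2O = 0.75 s.
Exhaled fraction f = 1 − e^(−t/τ) → t = −τ·ln(1 − f) = −0.75·ln(0.07) = 1.994 s.

1.99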